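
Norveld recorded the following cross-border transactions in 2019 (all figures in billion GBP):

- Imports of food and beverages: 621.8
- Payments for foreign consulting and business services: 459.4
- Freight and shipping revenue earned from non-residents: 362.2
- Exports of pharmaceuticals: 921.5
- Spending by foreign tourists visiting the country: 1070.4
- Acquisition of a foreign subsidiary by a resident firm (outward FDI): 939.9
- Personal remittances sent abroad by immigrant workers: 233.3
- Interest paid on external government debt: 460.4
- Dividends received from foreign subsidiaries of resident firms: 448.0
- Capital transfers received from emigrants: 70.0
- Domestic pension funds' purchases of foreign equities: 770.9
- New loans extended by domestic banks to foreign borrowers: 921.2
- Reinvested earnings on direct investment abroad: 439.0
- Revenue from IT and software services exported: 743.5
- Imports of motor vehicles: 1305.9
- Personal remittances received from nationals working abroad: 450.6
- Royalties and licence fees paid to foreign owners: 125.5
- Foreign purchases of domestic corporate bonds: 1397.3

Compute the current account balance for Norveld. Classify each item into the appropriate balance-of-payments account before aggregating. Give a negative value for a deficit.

Goods: -1305.9 + 921.5 - 621.8 = -1006.2
Services: -125.5 + 362.2 + 1070.4 + 743.5 - 459.4 = 1591.2
Primary income: 448.0 + 439.0 - 460.4 = 426.6
Secondary income: -233.3 + 450.6 = 217.3
Current account = (-1006.2) + 1591.2 + 426.6 + 217.3 = 1228.9
(Excluded from the current account — financial account: acquisition of a foreign subsidiary by a resident firm (outward FDI) 939.9, domestic pension funds' purchases of foreign equities 770.9, new loans extended by domestic banks to foreign borrowers 921.2, foreign purchases of domestic corporate bonds 1397.3; capital account: capital transfers received from emigrants 70.0.)

1228.9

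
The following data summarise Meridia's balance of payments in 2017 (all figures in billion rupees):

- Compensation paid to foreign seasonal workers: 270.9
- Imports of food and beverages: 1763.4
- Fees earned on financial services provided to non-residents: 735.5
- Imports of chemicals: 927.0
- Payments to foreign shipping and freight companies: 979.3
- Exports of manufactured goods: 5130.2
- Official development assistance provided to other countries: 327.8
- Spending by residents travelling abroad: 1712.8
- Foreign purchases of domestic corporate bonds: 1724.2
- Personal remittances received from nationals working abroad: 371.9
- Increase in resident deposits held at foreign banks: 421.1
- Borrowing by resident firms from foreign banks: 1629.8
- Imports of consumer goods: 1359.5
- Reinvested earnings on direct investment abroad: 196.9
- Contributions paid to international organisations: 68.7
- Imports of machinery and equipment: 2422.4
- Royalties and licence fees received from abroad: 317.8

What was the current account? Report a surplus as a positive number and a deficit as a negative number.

-3079.5

Goods: -1763.4 - 927.0 + 5130.2 - 1359.5 - 2422.4 = -1342.1
Services: -1712.8 - 979.3 + 735.5 + 317.8 = -1638.8
Primary income: -270.9 + 196.9 = -74.0
Secondary income: -327.8 + 371.9 - 68.7 = -24.6
Current account = (-1342.1) + (-1638.8) + (-74.0) + (-24.6) = -3079.5
(Excluded from the current account — financial account: foreign purchases of domestic corporate bonds 1724.2, increase in resident deposits held at foreign banks 421.1, borrowing by resident firms from foreign banks 1629.8.)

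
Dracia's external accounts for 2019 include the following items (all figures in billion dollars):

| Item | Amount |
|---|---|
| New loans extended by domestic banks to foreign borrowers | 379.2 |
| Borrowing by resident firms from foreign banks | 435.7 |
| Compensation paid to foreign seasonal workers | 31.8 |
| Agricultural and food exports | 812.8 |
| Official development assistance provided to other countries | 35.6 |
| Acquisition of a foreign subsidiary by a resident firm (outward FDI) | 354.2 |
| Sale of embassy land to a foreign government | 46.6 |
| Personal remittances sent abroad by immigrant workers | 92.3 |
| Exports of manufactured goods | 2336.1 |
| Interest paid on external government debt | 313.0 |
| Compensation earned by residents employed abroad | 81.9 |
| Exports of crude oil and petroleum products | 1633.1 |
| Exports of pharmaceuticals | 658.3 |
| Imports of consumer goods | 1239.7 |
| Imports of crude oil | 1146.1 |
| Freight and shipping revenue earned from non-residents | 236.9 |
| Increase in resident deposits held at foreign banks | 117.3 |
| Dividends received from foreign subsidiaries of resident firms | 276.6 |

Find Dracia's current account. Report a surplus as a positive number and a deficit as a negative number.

3177.2

Goods: 812.8 + 658.3 + 1633.1 - 1146.1 + 2336.1 - 1239.7 = 3054.5
Services: 236.9
Primary income: -313.0 + 276.6 - 31.8 + 81.9 = 13.7
Secondary income: -92.3 - 35.6 = -127.9
Current account = 3054.5 + 236.9 + 13.7 + (-127.9) = 3177.2
(Excluded from the current account — financial account: new loans extended by domestic banks to foreign borrowers 379.2, borrowing by resident firms from foreign banks 435.7, acquisition of a foreign subsidiary by a resident firm (outward FDI) 354.2, increase in resident deposits held at foreign banks 117.3; capital account: sale of embassy land to a foreign government 46.6.)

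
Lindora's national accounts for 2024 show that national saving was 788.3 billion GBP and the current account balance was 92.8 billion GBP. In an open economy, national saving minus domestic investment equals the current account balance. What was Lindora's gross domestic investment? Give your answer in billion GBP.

I = S - CA = 788.3 - 92.8 = 695.5

695.5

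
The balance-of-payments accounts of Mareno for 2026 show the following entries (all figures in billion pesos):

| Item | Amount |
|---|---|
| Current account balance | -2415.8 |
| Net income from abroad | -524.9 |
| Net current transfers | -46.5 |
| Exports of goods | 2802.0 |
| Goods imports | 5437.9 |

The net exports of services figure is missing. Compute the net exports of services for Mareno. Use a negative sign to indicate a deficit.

791.5

Current account = goods balance + services balance + net primary income + net secondary income
Sum of the known components = -3207.3
Net exports of services = CA - (known components) = -2415.8 - (-3207.3) = 791.5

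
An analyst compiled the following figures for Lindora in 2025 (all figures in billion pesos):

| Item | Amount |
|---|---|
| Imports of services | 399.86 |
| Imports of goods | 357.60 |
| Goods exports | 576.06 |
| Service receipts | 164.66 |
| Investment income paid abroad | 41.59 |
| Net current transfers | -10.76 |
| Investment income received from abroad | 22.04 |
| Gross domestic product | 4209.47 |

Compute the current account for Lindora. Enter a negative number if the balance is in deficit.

Goods balance = 576.06 - 357.60 = 218.46
Services balance = 164.66 - 399.86 = -235.20
Trade balance (goods + services) = 218.46 + (-235.20) = -16.74
Net primary income = 22.04 - 41.59 = -19.55
Net secondary income = -10.76
Current account = -16.74 + (-19.55) + (-10.76) = -47.05

-47.05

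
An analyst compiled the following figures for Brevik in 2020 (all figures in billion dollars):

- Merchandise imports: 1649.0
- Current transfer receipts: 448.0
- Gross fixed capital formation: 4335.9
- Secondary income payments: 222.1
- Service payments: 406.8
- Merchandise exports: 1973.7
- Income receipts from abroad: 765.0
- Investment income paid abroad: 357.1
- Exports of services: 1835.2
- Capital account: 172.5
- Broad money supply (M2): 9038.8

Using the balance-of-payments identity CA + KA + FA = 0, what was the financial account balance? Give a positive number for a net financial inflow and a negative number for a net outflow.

Goods balance = 1973.7 - 1649.0 = 324.7
Services balance = 1835.2 - 406.8 = 1428.4
Trade balance (goods + services) = 324.7 + 1428.4 = 1753.1
Net primary income = 765.0 - 357.1 = 407.9
Net secondary income = 448.0 - 222.1 = 225.9
Current account = 1753.1 + 407.9 + 225.9 = 2386.9
Financial account = -(2386.9 + 172.5) = -2559.4

-2559.4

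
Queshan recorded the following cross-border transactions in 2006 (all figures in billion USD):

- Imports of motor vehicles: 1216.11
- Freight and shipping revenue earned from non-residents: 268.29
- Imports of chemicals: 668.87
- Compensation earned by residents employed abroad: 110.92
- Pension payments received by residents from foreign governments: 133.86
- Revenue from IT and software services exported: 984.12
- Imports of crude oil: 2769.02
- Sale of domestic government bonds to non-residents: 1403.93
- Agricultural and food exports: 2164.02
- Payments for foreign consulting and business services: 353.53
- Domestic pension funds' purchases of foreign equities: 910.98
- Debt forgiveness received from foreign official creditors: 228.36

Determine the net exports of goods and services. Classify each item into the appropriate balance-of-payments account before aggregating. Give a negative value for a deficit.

Goods: 2164.02 - 1216.11 - 668.87 - 2769.02 = -2489.98
Services: 268.29 + 984.12 - 353.53 = 898.88
Trade balance = -2489.98 + 898.88 = -1591.10
(Excluded from the trade balance — primary income: compensation earned by residents employed abroad 110.92; secondary income: pension payments received by residents from foreign governments 133.86; financial account: sale of domestic government bonds to non-residents 1403.93, domestic pension funds' purchases of foreign equities 910.98; capital account: debt forgiveness received from foreign official creditors 228.36.)

-1591.10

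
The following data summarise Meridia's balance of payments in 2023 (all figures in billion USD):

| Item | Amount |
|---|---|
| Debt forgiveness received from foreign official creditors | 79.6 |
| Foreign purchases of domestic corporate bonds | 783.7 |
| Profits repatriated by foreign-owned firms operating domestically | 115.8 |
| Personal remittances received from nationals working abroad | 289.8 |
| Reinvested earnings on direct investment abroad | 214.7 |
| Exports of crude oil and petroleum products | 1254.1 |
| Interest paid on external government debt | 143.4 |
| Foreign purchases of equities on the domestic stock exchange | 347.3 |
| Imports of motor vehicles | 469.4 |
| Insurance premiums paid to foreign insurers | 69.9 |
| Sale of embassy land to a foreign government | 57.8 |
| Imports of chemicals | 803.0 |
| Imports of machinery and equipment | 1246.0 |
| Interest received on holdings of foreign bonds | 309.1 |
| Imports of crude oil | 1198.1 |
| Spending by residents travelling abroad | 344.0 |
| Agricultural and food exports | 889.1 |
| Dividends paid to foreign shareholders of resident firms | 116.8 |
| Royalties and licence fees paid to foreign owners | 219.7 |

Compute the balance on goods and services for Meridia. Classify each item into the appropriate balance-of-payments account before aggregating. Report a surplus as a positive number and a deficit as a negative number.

Goods: -803.0 - 1246.0 - 469.4 - 1198.1 + 1254.1 + 889.1 = -1573.3
Services: -344.0 - 219.7 - 69.9 = -633.6
Trade balance = -1573.3 + (-633.6) = -2206.9
(Excluded from the trade balance — capital account: debt forgiveness received from foreign official creditors 79.6, sale of embassy land to a foreign government 57.8; financial account: foreign purchases of domestic corporate bonds 783.7, foreign purchases of equities on the domestic stock exchange 347.3; primary income: profits repatriated by foreign-owned firms operating domestically 115.8, reinvested earnings on direct investment abroad 214.7, interest paid on external government debt 143.4, interest received on holdings of foreign bonds 309.1, dividends paid to foreign shareholders of resident firms 116.8; secondary income: personal remittances received from nationals working abroad 289.8.)

-2206.9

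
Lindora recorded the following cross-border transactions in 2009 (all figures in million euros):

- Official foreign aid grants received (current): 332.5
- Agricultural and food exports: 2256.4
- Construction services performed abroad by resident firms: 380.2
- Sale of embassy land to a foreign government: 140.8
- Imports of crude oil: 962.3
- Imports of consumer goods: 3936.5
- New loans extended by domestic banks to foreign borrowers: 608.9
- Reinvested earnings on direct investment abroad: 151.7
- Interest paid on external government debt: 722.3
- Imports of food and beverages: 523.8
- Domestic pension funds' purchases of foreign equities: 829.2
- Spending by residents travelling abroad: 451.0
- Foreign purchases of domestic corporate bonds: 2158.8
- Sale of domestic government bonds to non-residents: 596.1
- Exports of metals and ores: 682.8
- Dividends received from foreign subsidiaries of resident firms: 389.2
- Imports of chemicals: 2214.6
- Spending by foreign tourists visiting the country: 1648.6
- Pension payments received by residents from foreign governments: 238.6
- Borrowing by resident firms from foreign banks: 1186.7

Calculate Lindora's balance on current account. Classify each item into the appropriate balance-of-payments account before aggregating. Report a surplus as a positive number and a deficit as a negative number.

-2730.5

Goods: 2256.4 - 3936.5 - 523.8 + 682.8 - 2214.6 - 962.3 = -4698.0
Services: -451.0 + 380.2 + 1648.6 = 1577.8
Primary income: -722.3 + 151.7 + 389.2 = -181.4
Secondary income: 332.5 + 238.6 = 571.1
Current account = (-4698.0) + 1577.8 + (-181.4) + 571.1 = -2730.5
(Excluded from the current account — capital account: sale of embassy land to a foreign government 140.8; financial account: new loans extended by domestic banks to foreign borrowers 608.9, domestic pension funds' purchases of foreign equities 829.2, foreign purchases of domestic corporate bonds 2158.8, sale of domestic government bonds to non-residents 596.1, borrowing by resident firms from foreign banks 1186.7.)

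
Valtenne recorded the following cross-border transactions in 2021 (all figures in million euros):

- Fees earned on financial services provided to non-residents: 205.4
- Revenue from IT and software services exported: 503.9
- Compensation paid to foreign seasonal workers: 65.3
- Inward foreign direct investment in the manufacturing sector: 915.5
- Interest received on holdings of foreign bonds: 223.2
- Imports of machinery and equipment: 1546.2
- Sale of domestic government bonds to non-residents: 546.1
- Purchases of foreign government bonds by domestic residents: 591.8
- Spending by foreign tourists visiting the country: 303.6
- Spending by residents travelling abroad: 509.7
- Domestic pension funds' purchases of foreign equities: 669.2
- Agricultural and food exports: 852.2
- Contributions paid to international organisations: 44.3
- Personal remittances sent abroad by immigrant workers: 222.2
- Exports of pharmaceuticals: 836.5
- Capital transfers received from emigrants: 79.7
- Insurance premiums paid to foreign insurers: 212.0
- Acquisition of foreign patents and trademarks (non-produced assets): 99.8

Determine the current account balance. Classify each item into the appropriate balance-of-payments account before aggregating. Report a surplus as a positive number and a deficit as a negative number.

Goods: -1546.2 + 836.5 + 852.2 = 142.5
Services: -509.7 - 212.0 + 503.9 + 303.6 + 205.4 = 291.2
Primary income: -65.3 + 223.2 = 157.9
Secondary income: -44.3 - 222.2 = -266.5
Current account = 142.5 + 291.2 + 157.9 + (-266.5) = 325.1
(Excluded from the current account — financial account: inward foreign direct investment in the manufacturing sector 915.5, sale of domestic government bonds to non-residents 546.1, purchases of foreign government bonds by domestic residents 591.8, domestic pension funds' purchases of foreign equities 669.2; capital account: capital transfers received from emigrants 79.7, acquisition of foreign patents and trademarks (non-produced assets) 99.8.)

325.1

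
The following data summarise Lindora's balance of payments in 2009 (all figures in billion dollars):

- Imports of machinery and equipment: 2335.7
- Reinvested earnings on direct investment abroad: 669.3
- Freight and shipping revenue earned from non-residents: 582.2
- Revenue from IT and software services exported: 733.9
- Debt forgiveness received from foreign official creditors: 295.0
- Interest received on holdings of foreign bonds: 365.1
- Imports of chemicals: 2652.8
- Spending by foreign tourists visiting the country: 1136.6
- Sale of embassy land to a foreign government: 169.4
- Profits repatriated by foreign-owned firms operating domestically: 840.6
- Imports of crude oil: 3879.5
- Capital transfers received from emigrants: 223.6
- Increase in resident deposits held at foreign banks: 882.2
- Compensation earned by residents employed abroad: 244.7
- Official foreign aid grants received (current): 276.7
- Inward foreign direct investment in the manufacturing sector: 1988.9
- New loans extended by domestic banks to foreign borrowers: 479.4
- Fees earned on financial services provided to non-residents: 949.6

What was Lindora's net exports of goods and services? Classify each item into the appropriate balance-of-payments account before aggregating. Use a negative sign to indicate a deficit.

Goods: -3879.5 - 2335.7 - 2652.8 = -8868.0
Services: 733.9 + 949.6 + 582.2 + 1136.6 = 3402.3
Trade balance = -8868.0 + 3402.3 = -5465.7
(Excluded from the trade balance — primary income: reinvested earnings on direct investment abroad 669.3, interest received on holdings of foreign bonds 365.1, profits repatriated by foreign-owned firms operating domestically 840.6, compensation earned by residents employed abroad 244.7; capital account: debt forgiveness received from foreign official creditors 295.0, sale of embassy land to a foreign government 169.4, capital transfers received from emigrants 223.6; financial account: increase in resident deposits held at foreign banks 882.2, inward foreign direct investment in the manufacturing sector 1988.9, new loans extended by domestic banks to foreign borrowers 479.4; secondary income: official foreign aid grants received (current) 276.7.)

-5465.7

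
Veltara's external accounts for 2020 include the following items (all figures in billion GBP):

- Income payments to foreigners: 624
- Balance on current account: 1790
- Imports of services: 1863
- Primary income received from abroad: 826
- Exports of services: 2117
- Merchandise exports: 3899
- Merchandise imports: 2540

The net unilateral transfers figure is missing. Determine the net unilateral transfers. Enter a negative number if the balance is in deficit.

-25

Current account = goods balance + services balance + net primary income + net secondary income
Sum of the known components = 1815
Net unilateral transfers = CA - (known components) = 1790 - 1815 = -25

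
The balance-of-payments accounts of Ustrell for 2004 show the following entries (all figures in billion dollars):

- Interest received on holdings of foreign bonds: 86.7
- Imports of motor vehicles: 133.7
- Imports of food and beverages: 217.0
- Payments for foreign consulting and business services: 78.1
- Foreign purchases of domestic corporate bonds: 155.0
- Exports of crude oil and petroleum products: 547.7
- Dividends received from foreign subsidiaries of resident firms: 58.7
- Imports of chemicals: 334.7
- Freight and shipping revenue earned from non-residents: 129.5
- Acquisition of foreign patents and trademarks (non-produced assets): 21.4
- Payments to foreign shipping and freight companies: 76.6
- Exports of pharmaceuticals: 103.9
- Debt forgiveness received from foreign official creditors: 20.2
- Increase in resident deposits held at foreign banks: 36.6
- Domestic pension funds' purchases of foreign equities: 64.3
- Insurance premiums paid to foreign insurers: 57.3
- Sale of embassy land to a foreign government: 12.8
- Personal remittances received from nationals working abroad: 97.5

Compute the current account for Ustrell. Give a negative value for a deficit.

126.6

Goods: -334.7 + 547.7 - 133.7 + 103.9 - 217.0 = -33.8
Services: -78.1 - 76.6 + 129.5 - 57.3 = -82.5
Primary income: 58.7 + 86.7 = 145.4
Secondary income: 97.5
Current account = (-33.8) + (-82.5) + 145.4 + 97.5 = 126.6
(Excluded from the current account — financial account: foreign purchases of domestic corporate bonds 155.0, increase in resident deposits held at foreign banks 36.6, domestic pension funds' purchases of foreign equities 64.3; capital account: acquisition of foreign patents and trademarks (non-produced assets) 21.4, debt forgiveness received from foreign official creditors 20.2, sale of embassy land to a foreign government 12.8.)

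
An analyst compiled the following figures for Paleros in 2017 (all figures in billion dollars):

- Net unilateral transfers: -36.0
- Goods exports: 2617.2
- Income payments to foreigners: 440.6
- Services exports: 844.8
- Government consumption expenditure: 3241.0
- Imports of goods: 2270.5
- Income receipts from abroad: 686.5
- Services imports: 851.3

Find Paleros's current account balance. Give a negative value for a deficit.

550.1

Goods balance = 2617.2 - 2270.5 = 346.7
Services balance = 844.8 - 851.3 = -6.5
Trade balance (goods + services) = 346.7 + (-6.5) = 340.2
Net primary income = 686.5 - 440.6 = 245.9
Net secondary income = -36.0
Current account = 340.2 + 245.9 + (-36.0) = 550.1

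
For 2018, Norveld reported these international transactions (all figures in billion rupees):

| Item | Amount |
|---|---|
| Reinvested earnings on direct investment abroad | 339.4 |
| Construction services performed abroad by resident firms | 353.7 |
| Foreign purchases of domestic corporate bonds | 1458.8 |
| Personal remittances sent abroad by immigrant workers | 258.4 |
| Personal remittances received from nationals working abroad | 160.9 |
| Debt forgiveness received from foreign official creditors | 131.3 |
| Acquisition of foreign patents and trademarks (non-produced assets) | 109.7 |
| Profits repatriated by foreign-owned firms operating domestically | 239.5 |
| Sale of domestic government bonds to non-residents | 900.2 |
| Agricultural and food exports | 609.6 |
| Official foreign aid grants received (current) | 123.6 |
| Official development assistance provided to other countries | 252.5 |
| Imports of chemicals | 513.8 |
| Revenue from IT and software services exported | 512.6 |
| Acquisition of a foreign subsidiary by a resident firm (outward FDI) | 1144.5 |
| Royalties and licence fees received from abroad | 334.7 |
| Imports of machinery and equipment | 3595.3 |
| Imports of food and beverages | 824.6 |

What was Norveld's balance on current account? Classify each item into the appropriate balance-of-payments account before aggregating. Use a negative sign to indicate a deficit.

-3249.6

Goods: 609.6 - 513.8 - 3595.3 - 824.6 = -4324.1
Services: 334.7 + 512.6 + 353.7 = 1201.0
Primary income: 339.4 - 239.5 = 99.9
Secondary income: 160.9 + 123.6 - 252.5 - 258.4 = -226.4
Current account = (-4324.1) + 1201.0 + 99.9 + (-226.4) = -3249.6
(Excluded from the current account — financial account: foreign purchases of domestic corporate bonds 1458.8, sale of domestic government bonds to non-residents 900.2, acquisition of a foreign subsidiary by a resident firm (outward FDI) 1144.5; capital account: debt forgiveness received from foreign official creditors 131.3, acquisition of foreign patents and trademarks (non-produced assets) 109.7.)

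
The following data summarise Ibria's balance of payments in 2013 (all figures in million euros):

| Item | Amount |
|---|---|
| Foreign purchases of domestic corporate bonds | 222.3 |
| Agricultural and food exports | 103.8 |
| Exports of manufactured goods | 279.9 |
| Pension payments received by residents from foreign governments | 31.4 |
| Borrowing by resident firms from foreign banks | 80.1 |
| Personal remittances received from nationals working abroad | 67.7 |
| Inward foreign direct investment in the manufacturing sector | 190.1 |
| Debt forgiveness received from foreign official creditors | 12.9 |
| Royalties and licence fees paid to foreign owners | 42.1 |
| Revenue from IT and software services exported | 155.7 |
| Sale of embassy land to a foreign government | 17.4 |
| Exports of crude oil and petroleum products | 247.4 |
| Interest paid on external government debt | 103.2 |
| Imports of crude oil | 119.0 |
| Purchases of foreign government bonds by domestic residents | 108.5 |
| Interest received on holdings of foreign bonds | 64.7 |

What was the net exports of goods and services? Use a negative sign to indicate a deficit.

625.7

Goods: 247.4 + 279.9 - 119.0 + 103.8 = 512.1
Services: -42.1 + 155.7 = 113.6
Trade balance = 512.1 + 113.6 = 625.7
(Excluded from the trade balance — financial account: foreign purchases of domestic corporate bonds 222.3, borrowing by resident firms from foreign banks 80.1, inward foreign direct investment in the manufacturing sector 190.1, purchases of foreign government bonds by domestic residents 108.5; secondary income: pension payments received by residents from foreign governments 31.4, personal remittances received from nationals working abroad 67.7; capital account: debt forgiveness received from foreign official creditors 12.9, sale of embassy land to a foreign government 17.4; primary income: interest paid on external government debt 103.2, interest received on holdings of foreign bonds 64.7.)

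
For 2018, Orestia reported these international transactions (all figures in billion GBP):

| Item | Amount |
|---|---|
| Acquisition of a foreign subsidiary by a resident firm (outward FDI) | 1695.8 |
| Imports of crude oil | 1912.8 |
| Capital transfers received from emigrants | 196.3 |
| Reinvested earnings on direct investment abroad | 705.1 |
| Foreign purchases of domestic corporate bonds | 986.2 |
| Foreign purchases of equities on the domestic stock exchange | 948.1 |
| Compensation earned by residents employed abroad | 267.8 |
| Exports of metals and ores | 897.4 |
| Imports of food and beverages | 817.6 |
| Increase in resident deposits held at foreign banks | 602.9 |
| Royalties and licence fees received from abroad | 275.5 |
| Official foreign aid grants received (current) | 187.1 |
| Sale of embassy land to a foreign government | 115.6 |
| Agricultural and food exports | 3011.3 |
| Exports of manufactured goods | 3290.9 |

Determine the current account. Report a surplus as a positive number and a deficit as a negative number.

5904.7

Goods: -817.6 + 3290.9 - 1912.8 + 897.4 + 3011.3 = 4469.2
Services: 275.5
Primary income: 267.8 + 705.1 = 972.9
Secondary income: 187.1
Current account = 4469.2 + 275.5 + 972.9 + 187.1 = 5904.7
(Excluded from the current account — financial account: acquisition of a foreign subsidiary by a resident firm (outward FDI) 1695.8, foreign purchases of domestic corporate bonds 986.2, foreign purchases of equities on the domestic stock exchange 948.1, increase in resident deposits held at foreign banks 602.9; capital account: capital transfers received from emigrants 196.3, sale of embassy land to a foreign government 115.6.)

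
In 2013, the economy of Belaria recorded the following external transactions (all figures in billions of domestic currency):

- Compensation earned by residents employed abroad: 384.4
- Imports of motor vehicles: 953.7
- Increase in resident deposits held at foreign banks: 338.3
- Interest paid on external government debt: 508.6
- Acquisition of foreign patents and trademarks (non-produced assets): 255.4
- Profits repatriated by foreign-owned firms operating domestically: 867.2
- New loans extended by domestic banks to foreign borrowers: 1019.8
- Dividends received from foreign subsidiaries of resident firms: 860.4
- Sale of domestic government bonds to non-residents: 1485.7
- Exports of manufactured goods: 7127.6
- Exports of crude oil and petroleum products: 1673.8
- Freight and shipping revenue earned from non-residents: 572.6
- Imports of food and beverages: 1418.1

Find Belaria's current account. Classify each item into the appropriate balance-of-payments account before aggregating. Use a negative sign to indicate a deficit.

Goods: -953.7 - 1418.1 + 7127.6 + 1673.8 = 6429.6
Services: 572.6
Primary income: 384.4 - 508.6 - 867.2 + 860.4 = -131.0
Current account = 6429.6 + 572.6 + (-131.0) = 6871.2
(Excluded from the current account — financial account: increase in resident deposits held at foreign banks 338.3, new loans extended by domestic banks to foreign borrowers 1019.8, sale of domestic government bonds to non-residents 1485.7; capital account: acquisition of foreign patents and trademarks (non-produced assets) 255.4.)

6871.2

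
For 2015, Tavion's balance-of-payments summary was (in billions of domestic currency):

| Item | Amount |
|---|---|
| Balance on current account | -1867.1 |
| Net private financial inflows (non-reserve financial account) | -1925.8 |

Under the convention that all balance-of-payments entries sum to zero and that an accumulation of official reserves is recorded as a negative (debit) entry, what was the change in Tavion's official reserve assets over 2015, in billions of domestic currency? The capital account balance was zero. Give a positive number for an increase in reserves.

-3792.9

Official reserve transactions balance = -((-1867.1) + (-1925.8)) = 3792.9
An accumulation of reserves is recorded as a debit (negative entry), so the change in the stock of reserves is the negative of that balance.
Change in official reserves = -(3792.9) = -3792.9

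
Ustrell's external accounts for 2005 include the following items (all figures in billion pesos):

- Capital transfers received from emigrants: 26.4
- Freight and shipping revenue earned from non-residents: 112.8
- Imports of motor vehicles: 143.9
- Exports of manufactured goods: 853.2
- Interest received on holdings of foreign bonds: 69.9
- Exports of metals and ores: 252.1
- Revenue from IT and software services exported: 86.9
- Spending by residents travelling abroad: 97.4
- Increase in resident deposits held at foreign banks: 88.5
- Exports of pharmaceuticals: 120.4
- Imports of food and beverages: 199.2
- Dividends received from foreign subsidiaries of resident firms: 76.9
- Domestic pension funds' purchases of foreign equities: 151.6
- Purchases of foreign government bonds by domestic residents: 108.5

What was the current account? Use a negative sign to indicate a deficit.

Goods: -143.9 - 199.2 + 252.1 + 120.4 + 853.2 = 882.6
Services: 86.9 + 112.8 - 97.4 = 102.3
Primary income: 76.9 + 69.9 = 146.8
Current account = 882.6 + 102.3 + 146.8 = 1131.7
(Excluded from the current account — capital account: capital transfers received from emigrants 26.4; financial account: increase in resident deposits held at foreign banks 88.5, domestic pension funds' purchases of foreign equities 151.6, purchases of foreign government bonds by domestic residents 108.5.)

1131.7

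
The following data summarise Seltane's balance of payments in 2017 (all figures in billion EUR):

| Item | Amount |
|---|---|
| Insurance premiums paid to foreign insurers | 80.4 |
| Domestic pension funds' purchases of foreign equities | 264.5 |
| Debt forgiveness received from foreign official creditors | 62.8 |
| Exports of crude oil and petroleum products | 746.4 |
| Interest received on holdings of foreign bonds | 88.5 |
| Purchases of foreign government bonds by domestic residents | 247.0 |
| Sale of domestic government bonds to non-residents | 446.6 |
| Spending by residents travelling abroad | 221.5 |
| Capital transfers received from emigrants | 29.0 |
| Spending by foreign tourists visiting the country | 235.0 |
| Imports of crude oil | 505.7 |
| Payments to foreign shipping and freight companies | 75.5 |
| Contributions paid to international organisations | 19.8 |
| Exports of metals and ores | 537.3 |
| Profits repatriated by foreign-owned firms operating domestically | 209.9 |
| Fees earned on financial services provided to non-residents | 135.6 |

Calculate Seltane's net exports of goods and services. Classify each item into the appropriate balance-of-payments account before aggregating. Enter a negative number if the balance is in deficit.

771.2

Goods: 746.4 - 505.7 + 537.3 = 778.0
Services: -75.5 - 80.4 - 221.5 + 235.0 + 135.6 = -6.8
Trade balance = 778.0 + (-6.8) = 771.2
(Excluded from the trade balance — financial account: domestic pension funds' purchases of foreign equities 264.5, purchases of foreign government bonds by domestic residents 247.0, sale of domestic government bonds to non-residents 446.6; capital account: debt forgiveness received from foreign official creditors 62.8, capital transfers received from emigrants 29.0; primary income: interest received on holdings of foreign bonds 88.5, profits repatriated by foreign-owned firms operating domestically 209.9; secondary income: contributions paid to international organisations 19.8.)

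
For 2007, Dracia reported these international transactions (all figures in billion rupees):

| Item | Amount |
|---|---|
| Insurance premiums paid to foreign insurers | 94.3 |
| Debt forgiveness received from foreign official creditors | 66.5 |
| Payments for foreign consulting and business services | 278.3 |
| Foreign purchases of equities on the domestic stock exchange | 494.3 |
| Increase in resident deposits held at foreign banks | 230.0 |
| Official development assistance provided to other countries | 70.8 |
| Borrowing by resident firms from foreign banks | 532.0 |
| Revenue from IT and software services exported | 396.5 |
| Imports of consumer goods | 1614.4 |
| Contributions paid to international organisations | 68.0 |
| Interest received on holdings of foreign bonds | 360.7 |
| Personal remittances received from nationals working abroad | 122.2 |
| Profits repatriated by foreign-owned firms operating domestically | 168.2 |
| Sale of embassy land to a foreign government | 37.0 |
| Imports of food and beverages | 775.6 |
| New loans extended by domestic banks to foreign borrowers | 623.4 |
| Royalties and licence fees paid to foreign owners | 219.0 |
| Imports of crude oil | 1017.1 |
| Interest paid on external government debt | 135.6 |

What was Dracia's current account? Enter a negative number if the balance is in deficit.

-3561.9

Goods: -1017.1 - 1614.4 - 775.6 = -3407.1
Services: -94.3 - 278.3 - 219.0 + 396.5 = -195.1
Primary income: -168.2 - 135.6 + 360.7 = 56.9
Secondary income: 122.2 - 68.0 - 70.8 = -16.6
Current account = (-3407.1) + (-195.1) + 56.9 + (-16.6) = -3561.9
(Excluded from the current account — capital account: debt forgiveness received from foreign official creditors 66.5, sale of embassy land to a foreign government 37.0; financial account: foreign purchases of equities on the domestic stock exchange 494.3, increase in resident deposits held at foreign banks 230.0, borrowing by resident firms from foreign banks 532.0, new loans extended by domestic banks to foreign borrowers 623.4.)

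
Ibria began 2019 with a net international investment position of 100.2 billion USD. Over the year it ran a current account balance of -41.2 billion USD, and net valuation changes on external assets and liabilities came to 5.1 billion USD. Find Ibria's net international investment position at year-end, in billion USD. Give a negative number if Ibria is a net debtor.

64.1

Change in NIIP = current account + net valuation change = -41.2 + 5.1 = -36.1
End-of-year NIIP = 100.2 + (-36.1) = 64.1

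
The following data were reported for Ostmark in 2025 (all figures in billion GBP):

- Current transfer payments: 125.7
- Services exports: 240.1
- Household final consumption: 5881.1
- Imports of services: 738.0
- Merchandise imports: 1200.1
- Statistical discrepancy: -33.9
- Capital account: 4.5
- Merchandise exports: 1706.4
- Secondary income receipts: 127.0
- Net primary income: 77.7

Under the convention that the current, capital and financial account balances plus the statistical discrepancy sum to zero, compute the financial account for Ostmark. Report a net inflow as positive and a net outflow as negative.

Goods balance = 1706.4 - 1200.1 = 506.3
Services balance = 240.1 - 738.0 = -497.9
Trade balance (goods + services) = 506.3 + (-497.9) = 8.4
Net primary income = 77.7
Net secondary income = 127.0 - 125.7 = 1.3
Current account = 8.4 + 77.7 + 1.3 = 87.4
Financial account = -(87.4 + 4.5 + (-33.9)) = -58.0

-58.0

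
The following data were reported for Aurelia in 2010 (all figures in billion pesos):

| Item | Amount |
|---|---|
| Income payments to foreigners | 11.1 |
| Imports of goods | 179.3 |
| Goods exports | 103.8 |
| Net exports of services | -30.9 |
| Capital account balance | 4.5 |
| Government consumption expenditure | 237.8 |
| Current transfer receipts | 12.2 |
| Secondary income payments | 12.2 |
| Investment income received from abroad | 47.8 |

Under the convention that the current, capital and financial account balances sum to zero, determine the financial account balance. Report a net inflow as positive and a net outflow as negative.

65.2

Goods balance = 103.8 - 179.3 = -75.5
Services balance = -30.9
Trade balance (goods + services) = -75.5 + (-30.9) = -106.4
Net primary income = 47.8 - 11.1 = 36.7
Net secondary income = 12.2 - 12.2 = 0.0
Current account = -106.4 + 36.7 + 0.0 = -69.7
Financial account = -(-69.7 + 4.5) = 65.2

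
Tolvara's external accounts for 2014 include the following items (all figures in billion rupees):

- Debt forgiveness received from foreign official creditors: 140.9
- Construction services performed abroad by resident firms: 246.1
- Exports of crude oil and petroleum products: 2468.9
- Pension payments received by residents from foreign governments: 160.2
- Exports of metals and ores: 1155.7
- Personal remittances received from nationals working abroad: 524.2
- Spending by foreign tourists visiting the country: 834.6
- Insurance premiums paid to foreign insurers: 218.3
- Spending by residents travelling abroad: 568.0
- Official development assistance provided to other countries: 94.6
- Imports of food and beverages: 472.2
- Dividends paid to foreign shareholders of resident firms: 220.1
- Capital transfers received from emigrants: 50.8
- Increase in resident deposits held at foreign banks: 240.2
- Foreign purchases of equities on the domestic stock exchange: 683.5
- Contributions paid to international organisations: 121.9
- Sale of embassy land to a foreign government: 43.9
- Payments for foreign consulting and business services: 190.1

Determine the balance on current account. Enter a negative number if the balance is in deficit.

3504.5

Goods: 1155.7 + 2468.9 - 472.2 = 3152.4
Services: -218.3 + 246.1 + 834.6 - 190.1 - 568.0 = 104.3
Primary income: -220.1
Secondary income: -94.6 - 121.9 + 524.2 + 160.2 = 467.9
Current account = 3152.4 + 104.3 + (-220.1) + 467.9 = 3504.5
(Excluded from the current account — capital account: debt forgiveness received from foreign official creditors 140.9, capital transfers received from emigrants 50.8, sale of embassy land to a foreign government 43.9; financial account: increase in resident deposits held at foreign banks 240.2, foreign purchases of equities on the domestic stock exchange 683.5.)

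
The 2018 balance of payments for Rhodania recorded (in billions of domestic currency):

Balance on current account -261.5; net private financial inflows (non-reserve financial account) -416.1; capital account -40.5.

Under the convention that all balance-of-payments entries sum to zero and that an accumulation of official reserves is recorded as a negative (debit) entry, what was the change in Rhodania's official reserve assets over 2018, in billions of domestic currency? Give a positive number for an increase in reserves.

-718.1

Official reserve transactions balance = -((-261.5) + (-40.5) + (-416.1)) = 718.1
An accumulation of reserves is recorded as a debit (negative entry), so the change in the stock of reserves is the negative of that balance.
Change in official reserves = -(718.1) = -718.1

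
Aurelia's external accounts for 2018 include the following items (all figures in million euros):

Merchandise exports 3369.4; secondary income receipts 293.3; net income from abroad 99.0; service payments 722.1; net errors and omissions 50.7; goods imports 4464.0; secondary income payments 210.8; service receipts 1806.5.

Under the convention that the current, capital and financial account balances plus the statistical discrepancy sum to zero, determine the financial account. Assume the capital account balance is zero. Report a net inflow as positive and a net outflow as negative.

Goods balance = 3369.4 - 4464.0 = -1094.6
Services balance = 1806.5 - 722.1 = 1084.4
Trade balance (goods + services) = -1094.6 + 1084.4 = -10.2
Net primary income = 99.0
Net secondary income = 293.3 - 210.8 = 82.5
Current account = -10.2 + 99.0 + 82.5 = 171.3
Financial account = -(171.3 + 50.7) = -222.0

-222.0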